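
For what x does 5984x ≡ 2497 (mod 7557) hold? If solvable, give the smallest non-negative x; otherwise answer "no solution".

671

First find gcd(5984, 7557):
7557 = 1·5984 + 1573
5984 = 3·1573 + 1265
1573 = 1·1265 + 308
1265 = 4·308 + 33
308 = 9·33 + 11
33 = 3·11 + 0
gcd = 11 and 11 | 2497, so solutions exist. Divide through by 11: 544x ≡ 227 (mod 687).
Now find 544⁻¹ mod 687:
687 = 1*544 + 143
544 = 3*143 + 115
143 = 1*115 + 28
115 = 4*28 + 3
28 = 9*3 + 1
3 = 3*1 + 0
Back-substitute:
1 = 28 − 9·3
1 = −9·115 + 37·28
1 = 37·143 − 46·115
1 = −46·544 + 175·143
1 = 175·687 − 221·544
So 544·(-221) ≡ 1 (mod 687), i.e. 544⁻¹ ≡ 466.
Then x ≡ 466·227 ≡ 671 (mod 687); the smallest non-negative solution is x = 671.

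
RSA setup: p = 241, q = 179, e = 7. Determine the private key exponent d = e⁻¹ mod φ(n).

φ(n) = (p−1)(q−1) = 240·178 = 42720.
Need d with 7·d ≡ 1 (mod 42720). Apply the extended Euclidean algorithm:
42720 = 6102·7 + 6
7 = 1·6 + 1
6 = 6·1 + 0
Back-substitute:
1 = 7 − 6
1 = −42720 + 6103·7
So 7·6103 ≡ 1 (mod 42720), hence d = 6103.

6103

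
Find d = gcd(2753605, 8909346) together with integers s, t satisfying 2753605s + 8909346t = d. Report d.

1

Euclidean algorithm:
8909346 = 3·2753605 + 648531
2753605 = 4·648531 + 159481
648531 = 4·159481 + 10607
159481 = 15·10607 + 376
10607 = 28·376 + 79
376 = 4·79 + 60
79 = 1·60 + 19
60 = 3·19 + 3
19 = 6·3 + 1
3 = 3·1 + 0
gcd(2753605, 8909346) = 1.
Working backward:
1 = 19 − 6·3
1 = −6·60 + 19·19
1 = 19·79 − 25·60
1 = −25·376 + 119·79
1 = 119·10607 − 3357·376
1 = −3357·159481 + 50474·10607
1 = 50474·648531 − 205253·159481
1 = −205253·2753605 + 871486·648531
1 = 871486·8909346 − 2819711·2753605
So 1 = (871486)·8909346 + (-2819711)·2753605.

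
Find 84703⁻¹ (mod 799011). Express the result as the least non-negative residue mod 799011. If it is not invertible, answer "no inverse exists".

Extended Euclidean algorithm:
799011 = 9*84703 + 36684
84703 = 2*36684 + 11335
36684 = 3*11335 + 2679
11335 = 4*2679 + 619
2679 = 4*619 + 203
619 = 3*203 + 10
203 = 20*10 + 3
10 = 3*3 + 1
3 = 3*1 + 0
The gcd is 1. Working backward:
1 = 10 − 3·3
1 = −3·203 + 61·10
1 = 61·619 − 186·203
1 = −186·2679 + 805·619
1 = 805·11335 − 3406·2679
1 = −3406·36684 + 11023·11335
1 = 11023·84703 − 25452·36684
1 = −25452·799011 + 240091·84703
So 84703·240091 ≡ 1 (mod 799011).

240091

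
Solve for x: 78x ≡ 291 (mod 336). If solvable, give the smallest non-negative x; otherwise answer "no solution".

gcd(78, 336):
336 = 4×78 + 24
78 = 3×24 + 6
24 = 4×6 + 0
gcd = 6, but 6 ∤ 291, so the congruence has no solution.

no solution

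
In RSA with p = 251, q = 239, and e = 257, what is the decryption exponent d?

26393

φ(n) = (p−1)(q−1) = 250·238 = 59500.
Need d with 257·d ≡ 1 (mod 59500). Apply the extended Euclidean algorithm:
59500 = 231×257 + 133
257 = 1×133 + 124
133 = 1×124 + 9
124 = 13×9 + 7
9 = 1×7 + 2
7 = 3×2 + 1
2 = 2×1 + 0
Back-substitute:
1 = 7 − 3·2
1 = −3·9 + 4·7
1 = 4·124 − 55·9
1 = −55·133 + 59·124
1 = 59·257 − 114·133
1 = −114·59500 + 26393·257
So 257·26393 ≡ 1 (mod 59500), hence d = 26393.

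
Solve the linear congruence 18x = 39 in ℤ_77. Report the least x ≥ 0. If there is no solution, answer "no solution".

First find gcd(18, 77):
77 = 4×18 + 5
18 = 3×5 + 3
5 = 1×3 + 2
3 = 1×2 + 1
2 = 2×1 + 0
gcd = 1, so a unique solution mod 77 exists.
Back-substitute for the Bézout coefficients:
1 = 3 − 2
1 = −5 + 2·3
1 = 2·18 − 7·5
1 = −7·77 + 30·18
So 18·(30) ≡ 1 (mod 77), giving 18⁻¹ ≡ 30.
x ≡ 18⁻¹·39 ≡ 30·39 ≡ 15 (mod 77).

15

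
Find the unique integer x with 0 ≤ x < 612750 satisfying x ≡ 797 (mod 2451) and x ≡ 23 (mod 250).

64523

Write x = 797 + 2451·k. Then 2451·k ≡ 23 − 797 ≡ 226 (mod 250).
Need 2451⁻¹ mod 250. Extended Euclid on (250, 201):
250 = 1*201 + 49
201 = 4*49 + 5
49 = 9*5 + 4
5 = 1*4 + 1
4 = 4*1 + 0
Back-substitute:
1 = 5 − 4
1 = −49 + 10·5
1 = 10·201 − 41·49
1 = −41·250 + 51·201
2451⁻¹ ≡ 51 (mod 250), so k ≡ 51·226 ≡ 26 (mod 250).
x = 797 + 2451·26 = 64523.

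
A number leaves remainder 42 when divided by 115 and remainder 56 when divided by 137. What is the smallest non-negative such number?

11427

Write x = 42 + 115·k. Then 115·k ≡ 56 − 42 ≡ 14 (mod 137).
Need 115⁻¹ mod 137. Extended Euclid on (137, 115):
137 = 1×115 + 22
115 = 5×22 + 5
22 = 4×5 + 2
5 = 2×2 + 1
2 = 2×1 + 0
Back-substitute:
1 = 5 − 2·2
1 = −2·22 + 9·5
1 = 9·115 − 47·22
1 = −47·137 + 56·115
115⁻¹ ≡ 56 (mod 137), so k ≡ 56·14 ≡ 99 (mod 137).
x = 42 + 115·99 = 11427.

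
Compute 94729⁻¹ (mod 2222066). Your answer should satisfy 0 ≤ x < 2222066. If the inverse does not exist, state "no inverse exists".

gcd(2222066, 94729) by repeated division:
2222066 = 23·94729 + 43299
94729 = 2·43299 + 8131
43299 = 5·8131 + 2644
8131 = 3·2644 + 199
2644 = 13·199 + 57
199 = 3·57 + 28
57 = 2·28 + 1
28 = 28·1 + 0
The gcd is 1. Working backward:
1 = 57 − 2·28
1 = −2·199 + 7·57
1 = 7·2644 − 93·199
1 = −93·8131 + 286·2644
1 = 286·43299 − 1523·8131
1 = −1523·94729 + 3332·43299
1 = 3332·2222066 − 78159·94729
So 94729·(-78159) ≡ 1 (mod 2222066), and -78159 ≡ 2143907 (mod 2222066).

2143907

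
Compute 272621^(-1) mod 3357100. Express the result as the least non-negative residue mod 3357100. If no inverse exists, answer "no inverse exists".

2811681

Run Euclid on (3357100, 272621):
3357100 = 12*272621 + 85648
272621 = 3*85648 + 15677
85648 = 5*15677 + 7263
15677 = 2*7263 + 1151
7263 = 6*1151 + 357
1151 = 3*357 + 80
357 = 4*80 + 37
80 = 2*37 + 6
37 = 6*6 + 1
6 = 6*1 + 0
The gcd is 1. Working backward:
1 = 37 − 6·6
1 = −6·80 + 13·37
1 = 13·357 − 58·80
1 = −58·1151 + 187·357
1 = 187·7263 − 1180·1151
1 = −1180·15677 + 2547·7263
1 = 2547·85648 − 13915·15677
1 = −13915·272621 + 44292·85648
1 = 44292·3357100 − 545419·272621
So 272621·(-545419) ≡ 1 (mod 3357100), and -545419 ≡ 2811681 (mod 3357100).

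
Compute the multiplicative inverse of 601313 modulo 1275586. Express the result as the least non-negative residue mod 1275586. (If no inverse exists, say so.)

Extended Euclidean algorithm:
1275586 = 2·601313 + 72960
601313 = 8·72960 + 17633
72960 = 4·17633 + 2428
17633 = 7·2428 + 637
2428 = 3·637 + 517
637 = 1·517 + 120
517 = 4·120 + 37
120 = 3·37 + 9
37 = 4·9 + 1
9 = 9·1 + 0
The gcd is 1. Working backward:
1 = 37 − 4·9
1 = −4·120 + 13·37
1 = 13·517 − 56·120
1 = −56·637 + 69·517
1 = 69·2428 − 263·637
1 = −263·17633 + 1910·2428
1 = 1910·72960 − 7903·17633
1 = −7903·601313 + 65134·72960
1 = 65134·1275586 − 138171·601313
Thus 601313·(-138171) ≡ 1 (mod 1275586); reducing, -138171 mod 1275586 = 1137415.

1137415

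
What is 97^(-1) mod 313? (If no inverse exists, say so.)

Apply the Euclidean algorithm to 313 and 97:
313 = 3·97 + 22
97 = 4·22 + 9
22 = 2·9 + 4
9 = 2·4 + 1
4 = 4·1 + 0
Since gcd(97, 313) = 1, back-substitute to write 1 as a combination:
1 = 9 − 2·4
1 = −2·22 + 5·9
1 = 5·97 − 22·22
1 = −22·313 + 71·97
So 97·71 ≡ 1 (mod 313).

71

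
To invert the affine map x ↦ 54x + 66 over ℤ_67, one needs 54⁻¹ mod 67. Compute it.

Extended Euclidean algorithm:
67 = 1*54 + 13
54 = 4*13 + 2
13 = 6*2 + 1
2 = 2*1 + 0
gcd = 1, so the inverse exists. Back-substitute:
1 = 13 − 6·2
1 = −6·54 + 25·13
1 = 25·67 − 31·54
Hence 54⁻¹ ≡ -31 ≡ 36 (mod 67).

36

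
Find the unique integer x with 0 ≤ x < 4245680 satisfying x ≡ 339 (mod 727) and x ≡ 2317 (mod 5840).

3412877

Write x = 339 + 727·k. Then 727·k ≡ 2317 − 339 ≡ 1978 (mod 5840).
Need 727⁻¹ mod 5840. Extended Euclid on (5840, 727):
5840 = 8·727 + 24
727 = 30·24 + 7
24 = 3·7 + 3
7 = 2·3 + 1
3 = 3·1 + 0
Back-substitute:
1 = 7 − 2·3
1 = −2·24 + 7·7
1 = 7·727 − 212·24
1 = −212·5840 + 1703·727
727⁻¹ ≡ 1703 (mod 5840), so k ≡ 1703·1978 ≡ 4694 (mod 5840).
x = 339 + 727·4694 = 3412877.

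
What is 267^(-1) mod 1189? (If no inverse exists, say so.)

904

Extended Euclidean algorithm:
1189 = 4*267 + 121
267 = 2*121 + 25
121 = 4*25 + 21
25 = 1*21 + 4
21 = 5*4 + 1
4 = 4*1 + 0
The gcd is 1. Working backward:
1 = 21 − 5·4
1 = −5·25 + 6·21
1 = 6·121 − 29·25
1 = −29·267 + 64·121
1 = 64·1189 − 285·267
Thus 267·(-285) ≡ 1 (mod 1189); reducing, -285 mod 1189 = 904.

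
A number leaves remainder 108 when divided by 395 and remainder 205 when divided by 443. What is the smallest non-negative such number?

Write x = 108 + 395·k. Then 395·k ≡ 205 − 108 ≡ 97 (mod 443).
Need 395⁻¹ mod 443. Extended Euclid on (443, 395):
443 = 1*395 + 48
395 = 8*48 + 11
48 = 4*11 + 4
11 = 2*4 + 3
4 = 1*3 + 1
3 = 3*1 + 0
Back-substitute:
1 = 4 − 3
1 = −11 + 3·4
1 = 3·48 − 13·11
1 = −13·395 + 107·48
1 = 107·443 − 120·395
395⁻¹ ≡ 323 (mod 443), so k ≡ 323·97 ≡ 321 (mod 443).
x = 108 + 395·321 = 126903.

126903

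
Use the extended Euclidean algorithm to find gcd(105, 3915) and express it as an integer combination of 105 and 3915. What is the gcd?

Apply Euclid's algorithm to 3915 and 105:
3915 = 37×105 + 30
105 = 3×30 + 15
30 = 2×15 + 0
gcd(105, 3915) = 15.
Back-substituting:
15 = 105 − 3·30
15 = −3·3915 + 112·105
So 15 = (-3)·3915 + (112)·105.

15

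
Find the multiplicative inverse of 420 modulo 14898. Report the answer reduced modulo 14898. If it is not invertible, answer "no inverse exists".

Compute gcd(420, 14898):
14898 = 35·420 + 198
420 = 2·198 + 24
198 = 8·24 + 6
24 = 4·6 + 0
Since gcd = 6 > 1, 420 is not a unit mod 14898.

no inverse exists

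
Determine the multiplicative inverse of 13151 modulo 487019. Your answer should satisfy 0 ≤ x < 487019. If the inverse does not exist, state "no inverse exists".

Extended Euclidean algorithm:
487019 = 37*13151 + 432
13151 = 30*432 + 191
432 = 2*191 + 50
191 = 3*50 + 41
50 = 1*41 + 9
41 = 4*9 + 5
9 = 1*5 + 4
5 = 1*4 + 1
4 = 4*1 + 0
gcd = 1, so the inverse exists. Back-substitute:
1 = 5 − 4
1 = −9 + 2·5
1 = 2·41 − 9·9
1 = −9·50 + 11·41
1 = 11·191 − 42·50
1 = −42·432 + 95·191
1 = 95·13151 − 2892·432
1 = −2892·487019 + 107099·13151
So 13151·107099 ≡ 1 (mod 487019).

107099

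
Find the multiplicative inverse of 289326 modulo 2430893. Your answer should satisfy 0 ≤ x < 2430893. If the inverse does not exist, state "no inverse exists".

335749

gcd(2430893, 289326) by repeated division:
2430893 = 8·289326 + 116285
289326 = 2·116285 + 56756
116285 = 2·56756 + 2773
56756 = 20·2773 + 1296
2773 = 2·1296 + 181
1296 = 7·181 + 29
181 = 6·29 + 7
29 = 4·7 + 1
7 = 7·1 + 0
The gcd is 1. Working backward:
1 = 29 − 4·7
1 = −4·181 + 25·29
1 = 25·1296 − 179·181
1 = −179·2773 + 383·1296
1 = 383·56756 − 7839·2773
1 = −7839·116285 + 16061·56756
1 = 16061·289326 − 39961·116285
1 = −39961·2430893 + 335749·289326
So 289326·335749 ≡ 1 (mod 2430893).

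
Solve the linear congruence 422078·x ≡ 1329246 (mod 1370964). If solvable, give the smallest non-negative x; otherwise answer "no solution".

568965

First find gcd(422078, 1370964):
1370964 = 3*422078 + 104730
422078 = 4*104730 + 3158
104730 = 33*3158 + 516
3158 = 6*516 + 62
516 = 8*62 + 20
62 = 3*20 + 2
20 = 10*2 + 0
gcd = 2 and 2 | 1329246, so solutions exist. Divide through by 2: 211039x ≡ 664623 (mod 685482).
Now find 211039⁻¹ mod 685482:
685482 = 3·211039 + 52365
211039 = 4·52365 + 1579
52365 = 33·1579 + 258
1579 = 6·258 + 31
258 = 8·31 + 10
31 = 3·10 + 1
10 = 10·1 + 0
Back-substitute:
1 = 31 − 3·10
1 = −3·258 + 25·31
1 = 25·1579 − 153·258
1 = −153·52365 + 5074·1579
1 = 5074·211039 − 20449·52365
1 = −20449·685482 + 66421·211039
So 211039⁻¹ ≡ 66421 (mod 685482).
Then x ≡ 66421·664623 ≡ 568965 (mod 685482); the smallest non-negative solution is x = 568965.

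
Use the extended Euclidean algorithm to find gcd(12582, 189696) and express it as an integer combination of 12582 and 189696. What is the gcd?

6

Repeated division:
189696 = 15*12582 + 966
12582 = 13*966 + 24
966 = 40*24 + 6
24 = 4*6 + 0
gcd(12582, 189696) = 6.
Working backward:
6 = 966 − 40·24
6 = −40·12582 + 521·966
6 = 521·189696 − 7855·12582
So 6 = (521)·189696 + (-7855)·12582.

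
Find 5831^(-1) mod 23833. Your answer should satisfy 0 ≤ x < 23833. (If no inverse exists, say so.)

Run Euclid on (23833, 5831):
23833 = 4×5831 + 509
5831 = 11×509 + 232
509 = 2×232 + 45
232 = 5×45 + 7
45 = 6×7 + 3
7 = 2×3 + 1
3 = 3×1 + 0
Since gcd(5831, 23833) = 1, back-substitute to write 1 as a combination:
1 = 7 − 2·3
1 = −2·45 + 13·7
1 = 13·232 − 67·45
1 = −67·509 + 147·232
1 = 147·5831 − 1684·509
1 = −1684·23833 + 6883·5831
So 5831·6883 ≡ 1 (mod 23833).

6883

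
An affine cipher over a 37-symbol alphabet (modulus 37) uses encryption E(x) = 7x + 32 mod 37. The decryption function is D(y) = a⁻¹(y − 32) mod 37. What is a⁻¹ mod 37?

16

Apply the Euclidean algorithm to 37 and 7:
37 = 5·7 + 2
7 = 3·2 + 1
2 = 2·1 + 0
Since gcd(7, 37) = 1, back-substitute to write 1 as a combination:
1 = 7 − 3·2
1 = −3·37 + 16·7
So 7·16 ≡ 1 (mod 37).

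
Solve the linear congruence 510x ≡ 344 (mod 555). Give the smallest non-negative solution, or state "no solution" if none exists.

no solution

gcd(510, 555):
555 = 1×510 + 45
510 = 11×45 + 15
45 = 3×15 + 0
gcd = 15, but 15 ∤ 344, so the congruence has no solution.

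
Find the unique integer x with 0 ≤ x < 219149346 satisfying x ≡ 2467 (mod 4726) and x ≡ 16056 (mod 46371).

157260117

Write x = 2467 + 4726·k. Then 4726·k ≡ 16056 − 2467 ≡ 13589 (mod 46371).
Need 4726⁻¹ mod 46371. Extended Euclid on (46371, 4726):
46371 = 9·4726 + 3837
4726 = 1·3837 + 889
3837 = 4·889 + 281
889 = 3·281 + 46
281 = 6·46 + 5
46 = 9·5 + 1
5 = 5·1 + 0
Back-substitute:
1 = 46 − 9·5
1 = −9·281 + 55·46
1 = 55·889 − 174·281
1 = −174·3837 + 751·889
1 = 751·4726 − 925·3837
1 = −925·46371 + 9076·4726
4726⁻¹ ≡ 9076 (mod 46371), so k ≡ 9076·13589 ≡ 33275 (mod 46371).
x = 2467 + 4726·33275 = 157260117.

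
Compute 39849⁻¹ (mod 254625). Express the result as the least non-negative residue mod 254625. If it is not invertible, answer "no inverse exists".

no inverse exists

Euclidean algorithm on 254625, 39849:
254625 = 6*39849 + 15531
39849 = 2*15531 + 8787
15531 = 1*8787 + 6744
8787 = 1*6744 + 2043
6744 = 3*2043 + 615
2043 = 3*615 + 198
615 = 3*198 + 21
198 = 9*21 + 9
21 = 2*9 + 3
9 = 3*3 + 0
The gcd is 3, not 1, hence no inverse exists.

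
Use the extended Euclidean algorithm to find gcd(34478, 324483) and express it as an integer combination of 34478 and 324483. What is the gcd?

1

Euclidean algorithm:
324483 = 9×34478 + 14181
34478 = 2×14181 + 6116
14181 = 2×6116 + 1949
6116 = 3×1949 + 269
1949 = 7×269 + 66
269 = 4×66 + 5
66 = 13×5 + 1
5 = 5×1 + 0
gcd(34478, 324483) = 1.
Working backward:
1 = 66 − 13·5
1 = −13·269 + 53·66
1 = 53·1949 − 384·269
1 = −384·6116 + 1205·1949
1 = 1205·14181 − 2794·6116
1 = −2794·34478 + 6793·14181
1 = 6793·324483 − 63931·34478
So 1 = (6793)·324483 + (-63931)·34478.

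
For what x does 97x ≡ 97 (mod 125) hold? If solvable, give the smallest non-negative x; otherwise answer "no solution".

1

First find gcd(97, 125):
125 = 1*97 + 28
97 = 3*28 + 13
28 = 2*13 + 2
13 = 6*2 + 1
2 = 2*1 + 0
gcd = 1, so a unique solution mod 125 exists.
Back-substitute for the Bézout coefficients:
1 = 13 − 6·2
1 = −6·28 + 13·13
1 = 13·97 − 45·28
1 = −45·125 + 58·97
So 97·(58) ≡ 1 (mod 125), giving 97⁻¹ ≡ 58.
x ≡ 97⁻¹·97 ≡ 58·97 ≡ 1 (mod 125).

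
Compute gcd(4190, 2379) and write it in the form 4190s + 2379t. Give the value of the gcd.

1

Repeated division:
4190 = 1×2379 + 1811
2379 = 1×1811 + 568
1811 = 3×568 + 107
568 = 5×107 + 33
107 = 3×33 + 8
33 = 4×8 + 1
8 = 8×1 + 0
gcd(4190, 2379) = 1.
Express as a combination:
1 = 33 − 4·8
1 = −4·107 + 13·33
1 = 13·568 − 69·107
1 = −69·1811 + 220·568
1 = 220·2379 − 289·1811
1 = −289·4190 + 509·2379
So 1 = (-289)·4190 + (509)·2379.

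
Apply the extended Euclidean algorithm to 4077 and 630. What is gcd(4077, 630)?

9

Euclidean algorithm:
4077 = 6*630 + 297
630 = 2*297 + 36
297 = 8*36 + 9
36 = 4*9 + 0
gcd(4077, 630) = 9.
Back-substituting:
9 = 297 − 8·36
9 = −8·630 + 17·297
9 = 17·4077 − 110·630
So 9 = (17)·4077 + (-110)·630.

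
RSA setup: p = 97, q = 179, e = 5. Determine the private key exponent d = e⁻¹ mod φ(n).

10253

φ(n) = (p−1)(q−1) = 96·178 = 17088.
Need d with 5·d ≡ 1 (mod 17088). Apply the extended Euclidean algorithm:
17088 = 3417×5 + 3
5 = 1×3 + 2
3 = 1×2 + 1
2 = 2×1 + 0
Back-substitute:
1 = 3 − 2
1 = −5 + 2·3
1 = 2·17088 − 6835·5
So 5·(-6835) ≡ 1 (mod 17088), hence d ≡ -6835 ≡ 10253 (mod 17088).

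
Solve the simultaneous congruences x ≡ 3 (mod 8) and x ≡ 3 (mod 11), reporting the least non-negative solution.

Write x = 3 + 8·k. Then 8·k ≡ 3 − 3 ≡ 0 (mod 11).
Need 8⁻¹ mod 11. Extended Euclid on (11, 8):
11 = 1*8 + 3
8 = 2*3 + 2
3 = 1*2 + 1
2 = 2*1 + 0
Back-substitute:
1 = 3 − 2
1 = −8 + 3·3
1 = 3·11 − 4·8
8⁻¹ ≡ 7 (mod 11), so k ≡ 7·0 ≡ 0 (mod 11).
x = 3 + 8·0 = 3.

3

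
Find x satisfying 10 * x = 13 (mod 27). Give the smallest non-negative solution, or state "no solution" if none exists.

First find gcd(10, 27):
27 = 2*10 + 7
10 = 1*7 + 3
7 = 2*3 + 1
3 = 3*1 + 0
gcd = 1, so a unique solution mod 27 exists.
Back-substitute for the Bézout coefficients:
1 = 7 − 2·3
1 = −2·10 + 3·7
1 = 3·27 − 8·10
So 10·(-8) ≡ 1 (mod 27), giving 10⁻¹ ≡ 19.
x ≡ 10⁻¹·13 ≡ 19·13 ≡ 4 (mod 27).

4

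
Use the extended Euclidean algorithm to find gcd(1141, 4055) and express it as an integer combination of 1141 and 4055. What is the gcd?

Apply Euclid's algorithm to 4055 and 1141:
4055 = 3×1141 + 632
1141 = 1×632 + 509
632 = 1×509 + 123
509 = 4×123 + 17
123 = 7×17 + 4
17 = 4×4 + 1
4 = 4×1 + 0
gcd(1141, 4055) = 1.
Working backward:
1 = 17 − 4·4
1 = −4·123 + 29·17
1 = 29·509 − 120·123
1 = −120·632 + 149·509
1 = 149·1141 − 269·632
1 = −269·4055 + 956·1141
So 1 = (-269)·4055 + (956)·1141.

1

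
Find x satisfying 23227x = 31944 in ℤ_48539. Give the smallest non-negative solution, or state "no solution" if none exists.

19804

First find gcd(23227, 48539):
48539 = 2×23227 + 2085
23227 = 11×2085 + 292
2085 = 7×292 + 41
292 = 7×41 + 5
41 = 8×5 + 1
5 = 5×1 + 0
gcd = 1, so a unique solution mod 48539 exists.
Back-substitute for the Bézout coefficients:
1 = 41 − 8·5
1 = −8·292 + 57·41
1 = 57·2085 − 407·292
1 = −407·23227 + 4534·2085
1 = 4534·48539 − 9475·23227
So 23227·(-9475) ≡ 1 (mod 48539), giving 23227⁻¹ ≡ 39064.
x ≡ 23227⁻¹·31944 ≡ 39064·31944 ≡ 19804 (mod 48539).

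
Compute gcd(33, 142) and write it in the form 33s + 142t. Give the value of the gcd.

1

Apply Euclid's algorithm to 142 and 33:
142 = 4·33 + 10
33 = 3·10 + 3
10 = 3·3 + 1
3 = 3·1 + 0
gcd(33, 142) = 1.
Back-substituting:
1 = 10 − 3·3
1 = −3·33 + 10·10
1 = 10·142 − 43·33
So 1 = (10)·142 + (-43)·33.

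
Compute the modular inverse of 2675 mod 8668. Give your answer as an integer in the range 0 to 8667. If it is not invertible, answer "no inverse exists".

Run Euclid on (8668, 2675):
8668 = 3*2675 + 643
2675 = 4*643 + 103
643 = 6*103 + 25
103 = 4*25 + 3
25 = 8*3 + 1
3 = 3*1 + 0
Since gcd(2675, 8668) = 1, back-substitute to write 1 as a combination:
1 = 25 − 8·3
1 = −8·103 + 33·25
1 = 33·643 − 206·103
1 = −206·2675 + 857·643
1 = 857·8668 − 2777·2675
Hence 2675⁻¹ ≡ -2777 ≡ 5891 (mod 8668).

5891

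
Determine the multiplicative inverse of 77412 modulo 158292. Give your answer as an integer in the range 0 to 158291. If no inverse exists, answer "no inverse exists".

Euclidean algorithm on 158292, 77412:
158292 = 2×77412 + 3468
77412 = 22×3468 + 1116
3468 = 3×1116 + 120
1116 = 9×120 + 36
120 = 3×36 + 12
36 = 3×12 + 0
gcd(77412, 158292) = 12 ≠ 1, so 77412 has no multiplicative inverse modulo 158292.

no inverse exists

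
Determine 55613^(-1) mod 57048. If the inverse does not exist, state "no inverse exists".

gcd(57048, 55613) by repeated division:
57048 = 1·55613 + 1435
55613 = 38·1435 + 1083
1435 = 1·1083 + 352
1083 = 3·352 + 27
352 = 13·27 + 1
27 = 27·1 + 0
gcd = 1, so the inverse exists. Back-substitute:
1 = 352 − 13·27
1 = −13·1083 + 40·352
1 = 40·1435 − 53·1083
1 = −53·55613 + 2054·1435
1 = 2054·57048 − 2107·55613
So 55613·(-2107) ≡ 1 (mod 57048), and -2107 ≡ 54941 (mod 57048).

54941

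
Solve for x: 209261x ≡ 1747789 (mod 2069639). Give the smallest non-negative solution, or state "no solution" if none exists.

gcd(209261, 2069639):
2069639 = 9×209261 + 186290
209261 = 1×186290 + 22971
186290 = 8×22971 + 2522
22971 = 9×2522 + 273
2522 = 9×273 + 65
273 = 4×65 + 13
65 = 5×13 + 0
gcd = 13, but 13 ∤ 1747789, so the congruence has no solution.

no solution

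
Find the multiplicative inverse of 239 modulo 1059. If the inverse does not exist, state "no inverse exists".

Extended Euclidean algorithm:
1059 = 4·239 + 103
239 = 2·103 + 33
103 = 3·33 + 4
33 = 8·4 + 1
4 = 4·1 + 0
Since gcd(239, 1059) = 1, back-substitute to write 1 as a combination:
1 = 33 − 8·4
1 = −8·103 + 25·33
1 = 25·239 − 58·103
1 = −58·1059 + 257·239
So 239·257 ≡ 1 (mod 1059).

257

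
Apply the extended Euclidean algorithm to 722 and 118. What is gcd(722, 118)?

2

Repeated division:
722 = 6*118 + 14
118 = 8*14 + 6
14 = 2*6 + 2
6 = 3*2 + 0
gcd(722, 118) = 2.
Express as a combination:
2 = 14 − 2·6
2 = −2·118 + 17·14
2 = 17·722 − 104·118
So 2 = (17)·722 + (-104)·118.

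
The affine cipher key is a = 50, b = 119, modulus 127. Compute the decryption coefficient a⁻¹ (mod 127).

gcd(127, 50) by repeated division:
127 = 2·50 + 27
50 = 1·27 + 23
27 = 1·23 + 4
23 = 5·4 + 3
4 = 1·3 + 1
3 = 3·1 + 0
The gcd is 1. Working backward:
1 = 4 − 3
1 = −23 + 6·4
1 = 6·27 − 7·23
1 = −7·50 + 13·27
1 = 13·127 − 33·50
Thus 50·(-33) ≡ 1 (mod 127); reducing, -33 mod 127 = 94.

94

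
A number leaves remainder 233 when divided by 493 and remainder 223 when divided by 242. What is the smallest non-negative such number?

Write x = 233 + 493·k. Then 493·k ≡ 223 − 233 ≡ 232 (mod 242).
Need 493⁻¹ mod 242. Extended Euclid on (242, 9):
242 = 26·9 + 8
9 = 1·8 + 1
8 = 8·1 + 0
Back-substitute:
1 = 9 − 8
1 = −242 + 27·9
493⁻¹ ≡ 27 (mod 242), so k ≡ 27·232 ≡ 214 (mod 242).
x = 233 + 493·214 = 105735.

105735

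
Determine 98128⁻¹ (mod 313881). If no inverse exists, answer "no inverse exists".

242611

gcd(313881, 98128) by repeated division:
313881 = 3·98128 + 19497
98128 = 5·19497 + 643
19497 = 30·643 + 207
643 = 3·207 + 22
207 = 9·22 + 9
22 = 2·9 + 4
9 = 2·4 + 1
4 = 4·1 + 0
The gcd is 1. Working backward:
1 = 9 − 2·4
1 = −2·22 + 5·9
1 = 5·207 − 47·22
1 = −47·643 + 146·207
1 = 146·19497 − 4427·643
1 = −4427·98128 + 22281·19497
1 = 22281·313881 − 71270·98128
Thus 98128·(-71270) ≡ 1 (mod 313881); reducing, -71270 mod 313881 = 242611.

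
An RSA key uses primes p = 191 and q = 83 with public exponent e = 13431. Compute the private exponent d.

φ(n) = (p−1)(q−1) = 190·82 = 15580.
Need d with 13431·d ≡ 1 (mod 15580). Apply the extended Euclidean algorithm:
15580 = 1*13431 + 2149
13431 = 6*2149 + 537
2149 = 4*537 + 1
537 = 537*1 + 0
Back-substitute:
1 = 2149 − 4·537
1 = −4·13431 + 25·2149
1 = 25·15580 − 29·13431
So 13431·(-29) ≡ 1 (mod 15580), hence d ≡ -29 ≡ 15551 (mod 15580).

15551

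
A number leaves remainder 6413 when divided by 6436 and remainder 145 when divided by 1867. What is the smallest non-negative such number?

Write x = 6413 + 6436·k. Then 6436·k ≡ 145 − 6413 ≡ 1200 (mod 1867).
Need 6436⁻¹ mod 1867. Extended Euclid on (1867, 835):
1867 = 2·835 + 197
835 = 4·197 + 47
197 = 4·47 + 9
47 = 5·9 + 2
9 = 4·2 + 1
2 = 2·1 + 0
Back-substitute:
1 = 9 − 4·2
1 = −4·47 + 21·9
1 = 21·197 − 88·47
1 = −88·835 + 373·197
1 = 373·1867 − 834·835
6436⁻¹ ≡ 1033 (mod 1867), so k ≡ 1033·1200 ≡ 1779 (mod 1867).
x = 6413 + 6436·1779 = 11456057.

11456057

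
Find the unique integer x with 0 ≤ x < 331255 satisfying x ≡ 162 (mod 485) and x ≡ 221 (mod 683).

172337

Write x = 162 + 485·k. Then 485·k ≡ 221 − 162 ≡ 59 (mod 683).
Need 485⁻¹ mod 683. Extended Euclid on (683, 485):
683 = 1*485 + 198
485 = 2*198 + 89
198 = 2*89 + 20
89 = 4*20 + 9
20 = 2*9 + 2
9 = 4*2 + 1
2 = 2*1 + 0
Back-substitute:
1 = 9 − 4·2
1 = −4·20 + 9·9
1 = 9·89 − 40·20
1 = −40·198 + 89·89
1 = 89·485 − 218·198
1 = −218·683 + 307·485
485⁻¹ ≡ 307 (mod 683), so k ≡ 307·59 ≡ 355 (mod 683).
x = 162 + 485·355 = 172337.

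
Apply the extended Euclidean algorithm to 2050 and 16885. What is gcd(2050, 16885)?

Apply Euclid's algorithm to 16885 and 2050:
16885 = 8×2050 + 485
2050 = 4×485 + 110
485 = 4×110 + 45
110 = 2×45 + 20
45 = 2×20 + 5
20 = 4×5 + 0
gcd(2050, 16885) = 5.
Working backward:
5 = 45 − 2·20
5 = −2·110 + 5·45
5 = 5·485 − 22·110
5 = −22·2050 + 93·485
5 = 93·16885 − 766·2050
So 5 = (93)·16885 + (-766)·2050.

5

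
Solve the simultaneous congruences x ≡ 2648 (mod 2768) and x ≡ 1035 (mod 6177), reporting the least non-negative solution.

10952856

Write x = 2648 + 2768·k. Then 2768·k ≡ 1035 − 2648 ≡ 4564 (mod 6177).
Need 2768⁻¹ mod 6177. Extended Euclid on (6177, 2768):
6177 = 2×2768 + 641
2768 = 4×641 + 204
641 = 3×204 + 29
204 = 7×29 + 1
29 = 29×1 + 0
Back-substitute:
1 = 204 − 7·29
1 = −7·641 + 22·204
1 = 22·2768 − 95·641
1 = −95·6177 + 212·2768
2768⁻¹ ≡ 212 (mod 6177), so k ≡ 212·4564 ≡ 3956 (mod 6177).
x = 2648 + 2768·3956 = 10952856.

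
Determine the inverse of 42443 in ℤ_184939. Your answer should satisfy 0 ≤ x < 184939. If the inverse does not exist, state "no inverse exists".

141335

Apply the Euclidean algorithm to 184939 and 42443:
184939 = 4×42443 + 15167
42443 = 2×15167 + 12109
15167 = 1×12109 + 3058
12109 = 3×3058 + 2935
3058 = 1×2935 + 123
2935 = 23×123 + 106
123 = 1×106 + 17
106 = 6×17 + 4
17 = 4×4 + 1
4 = 4×1 + 0
Since gcd(42443, 184939) = 1, back-substitute to write 1 as a combination:
1 = 17 − 4·4
1 = −4·106 + 25·17
1 = 25·123 − 29·106
1 = −29·2935 + 692·123
1 = 692·3058 − 721·2935
1 = −721·12109 + 2855·3058
1 = 2855·15167 − 3576·12109
1 = −3576·42443 + 10007·15167
1 = 10007·184939 − 43604·42443
So 42443·(-43604) ≡ 1 (mod 184939), and -43604 ≡ 141335 (mod 184939).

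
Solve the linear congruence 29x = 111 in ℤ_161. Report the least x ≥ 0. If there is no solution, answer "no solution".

First find gcd(29, 161):
161 = 5*29 + 16
29 = 1*16 + 13
16 = 1*13 + 3
13 = 4*3 + 1
3 = 3*1 + 0
gcd = 1, so a unique solution mod 161 exists.
Back-substitute for the Bézout coefficients:
1 = 13 − 4·3
1 = −4·16 + 5·13
1 = 5·29 − 9·16
1 = −9·161 + 50·29
So 29·(50) ≡ 1 (mod 161), giving 29⁻¹ ≡ 50.
x ≡ 29⁻¹·111 ≡ 50·111 ≡ 76 (mod 161).

76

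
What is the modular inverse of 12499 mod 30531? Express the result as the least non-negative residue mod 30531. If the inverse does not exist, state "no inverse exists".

Run Euclid on (30531, 12499):
30531 = 2·12499 + 5533
12499 = 2·5533 + 1433
5533 = 3·1433 + 1234
1433 = 1·1234 + 199
1234 = 6·199 + 40
199 = 4·40 + 39
40 = 1·39 + 1
39 = 39·1 + 0
gcd = 1, so the inverse exists. Back-substitute:
1 = 40 − 39
1 = −199 + 5·40
1 = 5·1234 − 31·199
1 = −31·1433 + 36·1234
1 = 36·5533 − 139·1433
1 = −139·12499 + 314·5533
1 = 314·30531 − 767·12499
Thus 12499·(-767) ≡ 1 (mod 30531); reducing, -767 mod 30531 = 29764.

29764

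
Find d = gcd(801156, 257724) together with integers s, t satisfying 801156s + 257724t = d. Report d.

Euclidean algorithm:
801156 = 3·257724 + 27984
257724 = 9·27984 + 5868
27984 = 4·5868 + 4512
5868 = 1·4512 + 1356
4512 = 3·1356 + 444
1356 = 3·444 + 24
444 = 18·24 + 12
24 = 2·12 + 0
gcd(801156, 257724) = 12.
Back-substituting:
12 = 444 − 18·24
12 = −18·1356 + 55·444
12 = 55·4512 − 183·1356
12 = −183·5868 + 238·4512
12 = 238·27984 − 1135·5868
12 = −1135·257724 + 10453·27984
12 = 10453·801156 − 32494·257724
So 12 = (10453)·801156 + (-32494)·257724.

12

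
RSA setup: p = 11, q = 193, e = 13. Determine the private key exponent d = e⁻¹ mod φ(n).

1477

φ(n) = (p−1)(q−1) = 10·192 = 1920.
Need d with 13·d ≡ 1 (mod 1920). Apply the extended Euclidean algorithm:
1920 = 147×13 + 9
13 = 1×9 + 4
9 = 2×4 + 1
4 = 4×1 + 0
Back-substitute:
1 = 9 − 2·4
1 = −2·13 + 3·9
1 = 3·1920 − 443·13
So 13·(-443) ≡ 1 (mod 1920), hence d ≡ -443 ≡ 1477 (mod 1920).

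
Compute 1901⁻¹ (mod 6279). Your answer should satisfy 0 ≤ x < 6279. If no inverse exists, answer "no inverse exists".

Extended Euclidean algorithm:
6279 = 3*1901 + 576
1901 = 3*576 + 173
576 = 3*173 + 57
173 = 3*57 + 2
57 = 28*2 + 1
2 = 2*1 + 0
gcd = 1, so the inverse exists. Back-substitute:
1 = 57 − 28·2
1 = −28·173 + 85·57
1 = 85·576 − 283·173
1 = −283·1901 + 934·576
1 = 934·6279 − 3085·1901
Hence 1901⁻¹ ≡ -3085 ≡ 3194 (mod 6279).

3194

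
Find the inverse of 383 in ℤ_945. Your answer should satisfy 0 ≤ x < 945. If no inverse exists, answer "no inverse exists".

Run Euclid on (945, 383):
945 = 2·383 + 179
383 = 2·179 + 25
179 = 7·25 + 4
25 = 6·4 + 1
4 = 4·1 + 0
gcd = 1, so the inverse exists. Back-substitute:
1 = 25 − 6·4
1 = −6·179 + 43·25
1 = 43·383 − 92·179
1 = −92·945 + 227·383
So 383·227 ≡ 1 (mod 945).

227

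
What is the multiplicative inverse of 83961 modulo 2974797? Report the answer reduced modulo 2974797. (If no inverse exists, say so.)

Compute gcd(83961, 2974797):
2974797 = 35×83961 + 36162
83961 = 2×36162 + 11637
36162 = 3×11637 + 1251
11637 = 9×1251 + 378
1251 = 3×378 + 117
378 = 3×117 + 27
117 = 4×27 + 9
27 = 3×9 + 0
The gcd is 9, not 1, hence no inverse exists.

no inverse exists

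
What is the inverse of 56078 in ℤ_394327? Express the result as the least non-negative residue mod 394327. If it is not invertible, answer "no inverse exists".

gcd(394327, 56078) by repeated division:
394327 = 7×56078 + 1781
56078 = 31×1781 + 867
1781 = 2×867 + 47
867 = 18×47 + 21
47 = 2×21 + 5
21 = 4×5 + 1
5 = 5×1 + 0
Since gcd(56078, 394327) = 1, back-substitute to write 1 as a combination:
1 = 21 − 4·5
1 = −4·47 + 9·21
1 = 9·867 − 166·47
1 = −166·1781 + 341·867
1 = 341·56078 − 10737·1781
1 = −10737·394327 + 75500·56078
So 56078·75500 ≡ 1 (mod 394327).

75500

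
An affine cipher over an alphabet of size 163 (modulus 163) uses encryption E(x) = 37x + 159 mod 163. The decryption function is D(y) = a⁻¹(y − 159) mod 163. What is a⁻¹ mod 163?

141

Apply the Euclidean algorithm to 163 and 37:
163 = 4·37 + 15
37 = 2·15 + 7
15 = 2·7 + 1
7 = 7·1 + 0
The gcd is 1. Working backward:
1 = 15 − 2·7
1 = −2·37 + 5·15
1 = 5·163 − 22·37
So 37·(-22) ≡ 1 (mod 163), and -22 ≡ 141 (mod 163).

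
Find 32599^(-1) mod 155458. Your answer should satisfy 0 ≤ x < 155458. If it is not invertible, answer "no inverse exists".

44779

gcd(155458, 32599) by repeated division:
155458 = 4×32599 + 25062
32599 = 1×25062 + 7537
25062 = 3×7537 + 2451
7537 = 3×2451 + 184
2451 = 13×184 + 59
184 = 3×59 + 7
59 = 8×7 + 3
7 = 2×3 + 1
3 = 3×1 + 0
gcd = 1, so the inverse exists. Back-substitute:
1 = 7 − 2·3
1 = −2·59 + 17·7
1 = 17·184 − 53·59
1 = −53·2451 + 706·184
1 = 706·7537 − 2171·2451
1 = −2171·25062 + 7219·7537
1 = 7219·32599 − 9390·25062
1 = −9390·155458 + 44779·32599
So 32599·44779 ≡ 1 (mod 155458).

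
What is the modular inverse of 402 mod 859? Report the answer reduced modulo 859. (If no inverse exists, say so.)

gcd(859, 402) by repeated division:
859 = 2*402 + 55
402 = 7*55 + 17
55 = 3*17 + 4
17 = 4*4 + 1
4 = 4*1 + 0
Since gcd(402, 859) = 1, back-substitute to write 1 as a combination:
1 = 17 − 4·4
1 = −4·55 + 13·17
1 = 13·402 − 95·55
1 = −95·859 + 203·402
So 402·203 ≡ 1 (mod 859).

203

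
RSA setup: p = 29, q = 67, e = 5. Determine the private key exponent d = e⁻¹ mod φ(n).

φ(n) = (p−1)(q−1) = 28·66 = 1848.
Need d with 5·d ≡ 1 (mod 1848). Apply the extended Euclidean algorithm:
1848 = 369×5 + 3
5 = 1×3 + 2
3 = 1×2 + 1
2 = 2×1 + 0
Back-substitute:
1 = 3 − 2
1 = −5 + 2·3
1 = 2·1848 − 739·5
So 5·(-739) ≡ 1 (mod 1848), hence d ≡ -739 ≡ 1109 (mod 1848).

1109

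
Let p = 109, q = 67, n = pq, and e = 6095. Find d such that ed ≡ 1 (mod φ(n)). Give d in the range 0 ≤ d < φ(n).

φ(n) = (p−1)(q−1) = 108·66 = 7128.
Need d with 6095·d ≡ 1 (mod 7128). Apply the extended Euclidean algorithm:
7128 = 1·6095 + 1033
6095 = 5·1033 + 930
1033 = 1·930 + 103
930 = 9·103 + 3
103 = 34·3 + 1
3 = 3·1 + 0
Back-substitute:
1 = 103 − 34·3
1 = −34·930 + 307·103
1 = 307·1033 − 341·930
1 = −341·6095 + 2012·1033
1 = 2012·7128 − 2353·6095
So 6095·(-2353) ≡ 1 (mod 7128), hence d ≡ -2353 ≡ 4775 (mod 7128).

4775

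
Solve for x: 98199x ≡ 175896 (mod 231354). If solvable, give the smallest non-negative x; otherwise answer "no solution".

First find gcd(98199, 231354):
231354 = 2·98199 + 34956
98199 = 2·34956 + 28287
34956 = 1·28287 + 6669
28287 = 4·6669 + 1611
6669 = 4·1611 + 225
1611 = 7·225 + 36
225 = 6·36 + 9
36 = 4·9 + 0
gcd = 9 and 9 | 175896, so solutions exist. Divide through by 9: 10911x ≡ 19544 (mod 25706).
Now find 10911⁻¹ mod 25706:
25706 = 2·10911 + 3884
10911 = 2·3884 + 3143
3884 = 1·3143 + 741
3143 = 4·741 + 179
741 = 4·179 + 25
179 = 7·25 + 4
25 = 6·4 + 1
4 = 4·1 + 0
Back-substitute:
1 = 25 − 6·4
1 = −6·179 + 43·25
1 = 43·741 − 178·179
1 = −178·3143 + 755·741
1 = 755·3884 − 933·3143
1 = −933·10911 + 2621·3884
1 = 2621·25706 − 6175·10911
So 10911·(-6175) ≡ 1 (mod 25706), i.e. 10911⁻¹ ≡ 19531.
Then x ≡ 19531·19544 ≡ 5470 (mod 25706); the smallest non-negative solution is x = 5470.

5470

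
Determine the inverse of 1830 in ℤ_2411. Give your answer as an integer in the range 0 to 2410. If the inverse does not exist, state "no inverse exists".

Run Euclid on (2411, 1830):
2411 = 1·1830 + 581
1830 = 3·581 + 87
581 = 6·87 + 59
87 = 1·59 + 28
59 = 2·28 + 3
28 = 9·3 + 1
3 = 3·1 + 0
Since gcd(1830, 2411) = 1, back-substitute to write 1 as a combination:
1 = 28 − 9·3
1 = −9·59 + 19·28
1 = 19·87 − 28·59
1 = −28·581 + 187·87
1 = 187·1830 − 589·581
1 = −589·2411 + 776·1830
So 1830·776 ≡ 1 (mod 2411).

776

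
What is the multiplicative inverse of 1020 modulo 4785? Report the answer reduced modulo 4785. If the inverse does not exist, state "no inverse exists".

Euclidean algorithm on 4785, 1020:
4785 = 4*1020 + 705
1020 = 1*705 + 315
705 = 2*315 + 75
315 = 4*75 + 15
75 = 5*15 + 0
Since gcd = 15 > 1, 1020 is not a unit mod 4785.

no inverse exists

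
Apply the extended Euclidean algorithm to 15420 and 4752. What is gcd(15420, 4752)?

Apply Euclid's algorithm to 15420 and 4752:
15420 = 3·4752 + 1164
4752 = 4·1164 + 96
1164 = 12·96 + 12
96 = 8·12 + 0
gcd(15420, 4752) = 12.
Working backward:
12 = 1164 − 12·96
12 = −12·4752 + 49·1164
12 = 49·15420 − 159·4752
So 12 = (49)·15420 + (-159)·4752.

12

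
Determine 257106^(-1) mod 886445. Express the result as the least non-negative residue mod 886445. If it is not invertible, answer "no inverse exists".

35026

Apply the Euclidean algorithm to 886445 and 257106:
886445 = 3·257106 + 115127
257106 = 2·115127 + 26852
115127 = 4·26852 + 7719
26852 = 3·7719 + 3695
7719 = 2·3695 + 329
3695 = 11·329 + 76
329 = 4·76 + 25
76 = 3·25 + 1
25 = 25·1 + 0
Since gcd(257106, 886445) = 1, back-substitute to write 1 as a combination:
1 = 76 − 3·25
1 = −3·329 + 13·76
1 = 13·3695 − 146·329
1 = −146·7719 + 305·3695
1 = 305·26852 − 1061·7719
1 = −1061·115127 + 4549·26852
1 = 4549·257106 − 10159·115127
1 = −10159·886445 + 35026·257106
So 257106·35026 ≡ 1 (mod 886445).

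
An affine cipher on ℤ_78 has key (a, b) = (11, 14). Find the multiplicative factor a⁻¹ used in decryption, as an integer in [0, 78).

71

Apply the Euclidean algorithm to 78 and 11:
78 = 7·11 + 1
11 = 11·1 + 0
gcd = 1, so the inverse exists. Back-substitute:
1 = 78 − 7·11
Thus 11·(-7) ≡ 1 (mod 78); reducing, -7 mod 78 = 71.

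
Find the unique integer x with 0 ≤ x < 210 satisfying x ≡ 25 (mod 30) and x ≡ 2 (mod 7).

Write x = 25 + 30·k. Then 30·k ≡ 2 − 25 ≡ 5 (mod 7).
Need 30⁻¹ mod 7. Extended Euclid on (7, 2):
7 = 3×2 + 1
2 = 2×1 + 0
Back-substitute:
1 = 7 − 3·2
30⁻¹ ≡ 4 (mod 7), so k ≡ 4·5 ≡ 6 (mod 7).
x = 25 + 30·6 = 205.

205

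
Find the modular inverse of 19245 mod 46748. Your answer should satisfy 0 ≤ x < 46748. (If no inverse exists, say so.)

36213

Run Euclid on (46748, 19245):
46748 = 2*19245 + 8258
19245 = 2*8258 + 2729
8258 = 3*2729 + 71
2729 = 38*71 + 31
71 = 2*31 + 9
31 = 3*9 + 4
9 = 2*4 + 1
4 = 4*1 + 0
Since gcd(19245, 46748) = 1, back-substitute to write 1 as a combination:
1 = 9 − 2·4
1 = −2·31 + 7·9
1 = 7·71 − 16·31
1 = −16·2729 + 615·71
1 = 615·8258 − 1861·2729
1 = −1861·19245 + 4337·8258
1 = 4337·46748 − 10535·19245
So 19245·(-10535) ≡ 1 (mod 46748), and -10535 ≡ 36213 (mod 46748).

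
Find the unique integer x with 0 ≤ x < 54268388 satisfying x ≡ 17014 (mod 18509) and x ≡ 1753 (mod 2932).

43975889

Write x = 17014 + 18509·k. Then 18509·k ≡ 1753 − 17014 ≡ 2331 (mod 2932).
Need 18509⁻¹ mod 2932. Extended Euclid on (2932, 917):
2932 = 3·917 + 181
917 = 5·181 + 12
181 = 15·12 + 1
12 = 12·1 + 0
Back-substitute:
1 = 181 − 15·12
1 = −15·917 + 76·181
1 = 76·2932 − 243·917
18509⁻¹ ≡ 2689 (mod 2932), so k ≡ 2689·2331 ≡ 2375 (mod 2932).
x = 17014 + 18509·2375 = 43975889.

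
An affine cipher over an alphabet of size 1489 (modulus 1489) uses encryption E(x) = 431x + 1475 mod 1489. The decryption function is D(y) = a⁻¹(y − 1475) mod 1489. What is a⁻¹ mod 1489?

Apply the Euclidean algorithm to 1489 and 431:
1489 = 3*431 + 196
431 = 2*196 + 39
196 = 5*39 + 1
39 = 39*1 + 0
Since gcd(431, 1489) = 1, back-substitute to write 1 as a combination:
1 = 196 − 5·39
1 = −5·431 + 11·196
1 = 11·1489 − 38·431
So 431·(-38) ≡ 1 (mod 1489), and -38 ≡ 1451 (mod 1489).

1451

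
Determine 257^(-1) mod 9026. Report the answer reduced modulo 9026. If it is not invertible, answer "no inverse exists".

2037

gcd(9026, 257) by repeated division:
9026 = 35×257 + 31
257 = 8×31 + 9
31 = 3×9 + 4
9 = 2×4 + 1
4 = 4×1 + 0
Since gcd(257, 9026) = 1, back-substitute to write 1 as a combination:
1 = 9 − 2·4
1 = −2·31 + 7·9
1 = 7·257 − 58·31
1 = −58·9026 + 2037·257
So 257·2037 ≡ 1 (mod 9026).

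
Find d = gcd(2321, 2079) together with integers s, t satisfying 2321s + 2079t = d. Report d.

Repeated division:
2321 = 1·2079 + 242
2079 = 8·242 + 143
242 = 1·143 + 99
143 = 1·99 + 44
99 = 2·44 + 11
44 = 4·11 + 0
gcd(2321, 2079) = 11.
Back-substituting:
11 = 99 − 2·44
11 = −2·143 + 3·99
11 = 3·242 − 5·143
11 = −5·2079 + 43·242
11 = 43·2321 − 48·2079
So 11 = (43)·2321 + (-48)·2079.

11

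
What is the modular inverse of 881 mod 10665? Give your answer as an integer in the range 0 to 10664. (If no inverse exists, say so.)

8486

Apply the Euclidean algorithm to 10665 and 881:
10665 = 12·881 + 93
881 = 9·93 + 44
93 = 2·44 + 5
44 = 8·5 + 4
5 = 1·4 + 1
4 = 4·1 + 0
Since gcd(881, 10665) = 1, back-substitute to write 1 as a combination:
1 = 5 − 4
1 = −44 + 9·5
1 = 9·93 − 19·44
1 = −19·881 + 180·93
1 = 180·10665 − 2179·881
Thus 881·(-2179) ≡ 1 (mod 10665); reducing, -2179 mod 10665 = 8486.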